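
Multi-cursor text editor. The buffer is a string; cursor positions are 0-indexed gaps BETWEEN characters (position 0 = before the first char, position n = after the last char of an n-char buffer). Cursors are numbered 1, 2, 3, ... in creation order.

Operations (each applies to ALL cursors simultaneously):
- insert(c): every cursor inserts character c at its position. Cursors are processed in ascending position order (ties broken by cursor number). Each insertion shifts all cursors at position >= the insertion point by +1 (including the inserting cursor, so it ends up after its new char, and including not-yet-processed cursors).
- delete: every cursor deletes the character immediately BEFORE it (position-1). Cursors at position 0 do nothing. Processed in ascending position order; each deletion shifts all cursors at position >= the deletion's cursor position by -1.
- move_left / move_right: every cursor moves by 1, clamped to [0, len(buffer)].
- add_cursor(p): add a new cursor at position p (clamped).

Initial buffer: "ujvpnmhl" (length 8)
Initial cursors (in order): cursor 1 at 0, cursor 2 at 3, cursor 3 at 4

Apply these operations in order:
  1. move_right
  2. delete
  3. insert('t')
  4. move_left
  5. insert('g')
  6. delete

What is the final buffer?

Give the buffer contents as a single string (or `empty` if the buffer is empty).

Answer: tjvttmhl

Derivation:
After op 1 (move_right): buffer="ujvpnmhl" (len 8), cursors c1@1 c2@4 c3@5, authorship ........
After op 2 (delete): buffer="jvmhl" (len 5), cursors c1@0 c2@2 c3@2, authorship .....
After op 3 (insert('t')): buffer="tjvttmhl" (len 8), cursors c1@1 c2@5 c3@5, authorship 1..23...
After op 4 (move_left): buffer="tjvttmhl" (len 8), cursors c1@0 c2@4 c3@4, authorship 1..23...
After op 5 (insert('g')): buffer="gtjvtggtmhl" (len 11), cursors c1@1 c2@7 c3@7, authorship 11..2233...
After op 6 (delete): buffer="tjvttmhl" (len 8), cursors c1@0 c2@4 c3@4, authorship 1..23...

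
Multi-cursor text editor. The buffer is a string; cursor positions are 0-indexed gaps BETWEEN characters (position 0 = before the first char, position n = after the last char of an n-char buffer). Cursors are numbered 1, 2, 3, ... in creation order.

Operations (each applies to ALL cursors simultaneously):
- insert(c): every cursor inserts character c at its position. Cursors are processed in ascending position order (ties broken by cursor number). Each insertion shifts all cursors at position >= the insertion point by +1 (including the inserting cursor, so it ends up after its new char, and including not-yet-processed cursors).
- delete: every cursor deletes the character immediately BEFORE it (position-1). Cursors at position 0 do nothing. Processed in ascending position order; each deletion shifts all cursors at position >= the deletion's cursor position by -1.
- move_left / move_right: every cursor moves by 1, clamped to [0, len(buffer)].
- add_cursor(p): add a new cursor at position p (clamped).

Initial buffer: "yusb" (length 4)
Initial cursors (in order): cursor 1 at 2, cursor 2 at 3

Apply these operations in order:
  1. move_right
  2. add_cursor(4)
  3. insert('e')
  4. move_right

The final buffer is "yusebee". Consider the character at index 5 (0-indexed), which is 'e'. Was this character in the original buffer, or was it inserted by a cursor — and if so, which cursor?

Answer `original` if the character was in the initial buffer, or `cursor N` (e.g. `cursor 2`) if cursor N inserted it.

Answer: cursor 2

Derivation:
After op 1 (move_right): buffer="yusb" (len 4), cursors c1@3 c2@4, authorship ....
After op 2 (add_cursor(4)): buffer="yusb" (len 4), cursors c1@3 c2@4 c3@4, authorship ....
After op 3 (insert('e')): buffer="yusebee" (len 7), cursors c1@4 c2@7 c3@7, authorship ...1.23
After op 4 (move_right): buffer="yusebee" (len 7), cursors c1@5 c2@7 c3@7, authorship ...1.23
Authorship (.=original, N=cursor N): . . . 1 . 2 3
Index 5: author = 2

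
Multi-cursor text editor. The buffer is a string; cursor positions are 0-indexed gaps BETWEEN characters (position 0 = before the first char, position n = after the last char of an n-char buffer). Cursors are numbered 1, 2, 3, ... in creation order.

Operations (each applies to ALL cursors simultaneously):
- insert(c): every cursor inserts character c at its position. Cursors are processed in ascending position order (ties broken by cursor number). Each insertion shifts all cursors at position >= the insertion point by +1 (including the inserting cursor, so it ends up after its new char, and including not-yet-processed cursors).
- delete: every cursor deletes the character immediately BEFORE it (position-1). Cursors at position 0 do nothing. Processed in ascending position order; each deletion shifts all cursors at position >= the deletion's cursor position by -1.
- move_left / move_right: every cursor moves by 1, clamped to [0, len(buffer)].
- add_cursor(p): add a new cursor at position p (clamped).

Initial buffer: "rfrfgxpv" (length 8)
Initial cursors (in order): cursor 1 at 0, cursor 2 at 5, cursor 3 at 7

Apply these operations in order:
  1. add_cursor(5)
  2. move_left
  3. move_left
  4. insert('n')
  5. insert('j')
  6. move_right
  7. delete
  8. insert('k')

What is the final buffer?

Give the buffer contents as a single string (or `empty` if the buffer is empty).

After op 1 (add_cursor(5)): buffer="rfrfgxpv" (len 8), cursors c1@0 c2@5 c4@5 c3@7, authorship ........
After op 2 (move_left): buffer="rfrfgxpv" (len 8), cursors c1@0 c2@4 c4@4 c3@6, authorship ........
After op 3 (move_left): buffer="rfrfgxpv" (len 8), cursors c1@0 c2@3 c4@3 c3@5, authorship ........
After op 4 (insert('n')): buffer="nrfrnnfgnxpv" (len 12), cursors c1@1 c2@6 c4@6 c3@9, authorship 1...24..3...
After op 5 (insert('j')): buffer="njrfrnnjjfgnjxpv" (len 16), cursors c1@2 c2@9 c4@9 c3@13, authorship 11...2424..33...
After op 6 (move_right): buffer="njrfrnnjjfgnjxpv" (len 16), cursors c1@3 c2@10 c4@10 c3@14, authorship 11...2424..33...
After op 7 (delete): buffer="njfrnnjgnjpv" (len 12), cursors c1@2 c2@7 c4@7 c3@10, authorship 11..242.33..
After op 8 (insert('k')): buffer="njkfrnnjkkgnjkpv" (len 16), cursors c1@3 c2@10 c4@10 c3@14, authorship 111..24224.333..

Answer: njkfrnnjkkgnjkpv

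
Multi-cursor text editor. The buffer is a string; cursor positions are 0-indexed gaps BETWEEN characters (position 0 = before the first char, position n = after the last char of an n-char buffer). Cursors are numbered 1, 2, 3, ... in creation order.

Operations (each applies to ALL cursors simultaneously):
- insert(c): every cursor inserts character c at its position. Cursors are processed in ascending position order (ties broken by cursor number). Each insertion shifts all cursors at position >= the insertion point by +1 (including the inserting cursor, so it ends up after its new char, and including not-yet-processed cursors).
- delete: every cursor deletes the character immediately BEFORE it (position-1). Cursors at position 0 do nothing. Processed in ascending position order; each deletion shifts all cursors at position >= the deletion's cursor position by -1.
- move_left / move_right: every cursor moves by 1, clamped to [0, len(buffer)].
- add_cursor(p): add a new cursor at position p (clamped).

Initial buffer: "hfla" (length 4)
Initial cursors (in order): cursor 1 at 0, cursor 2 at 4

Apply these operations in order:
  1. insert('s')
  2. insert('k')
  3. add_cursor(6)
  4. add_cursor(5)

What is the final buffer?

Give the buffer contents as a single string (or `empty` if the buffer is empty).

After op 1 (insert('s')): buffer="shflas" (len 6), cursors c1@1 c2@6, authorship 1....2
After op 2 (insert('k')): buffer="skhflask" (len 8), cursors c1@2 c2@8, authorship 11....22
After op 3 (add_cursor(6)): buffer="skhflask" (len 8), cursors c1@2 c3@6 c2@8, authorship 11....22
After op 4 (add_cursor(5)): buffer="skhflask" (len 8), cursors c1@2 c4@5 c3@6 c2@8, authorship 11....22

Answer: skhflask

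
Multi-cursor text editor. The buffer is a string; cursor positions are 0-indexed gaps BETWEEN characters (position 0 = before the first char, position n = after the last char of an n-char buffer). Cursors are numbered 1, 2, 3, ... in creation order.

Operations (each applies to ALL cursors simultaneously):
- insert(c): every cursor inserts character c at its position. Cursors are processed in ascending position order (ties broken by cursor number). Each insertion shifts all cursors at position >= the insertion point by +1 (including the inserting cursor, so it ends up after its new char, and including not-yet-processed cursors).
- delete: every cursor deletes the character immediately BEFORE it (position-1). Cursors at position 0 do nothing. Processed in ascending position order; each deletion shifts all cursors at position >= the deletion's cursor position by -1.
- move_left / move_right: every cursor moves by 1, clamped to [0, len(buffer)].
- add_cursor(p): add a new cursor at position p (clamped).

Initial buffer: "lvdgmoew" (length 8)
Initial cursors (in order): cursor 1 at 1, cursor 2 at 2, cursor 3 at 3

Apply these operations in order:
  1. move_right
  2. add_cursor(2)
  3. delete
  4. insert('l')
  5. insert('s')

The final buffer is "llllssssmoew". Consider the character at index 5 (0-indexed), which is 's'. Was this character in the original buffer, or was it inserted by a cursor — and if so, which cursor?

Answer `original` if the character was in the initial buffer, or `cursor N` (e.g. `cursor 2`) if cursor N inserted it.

After op 1 (move_right): buffer="lvdgmoew" (len 8), cursors c1@2 c2@3 c3@4, authorship ........
After op 2 (add_cursor(2)): buffer="lvdgmoew" (len 8), cursors c1@2 c4@2 c2@3 c3@4, authorship ........
After op 3 (delete): buffer="moew" (len 4), cursors c1@0 c2@0 c3@0 c4@0, authorship ....
After op 4 (insert('l')): buffer="llllmoew" (len 8), cursors c1@4 c2@4 c3@4 c4@4, authorship 1234....
After op 5 (insert('s')): buffer="llllssssmoew" (len 12), cursors c1@8 c2@8 c3@8 c4@8, authorship 12341234....
Authorship (.=original, N=cursor N): 1 2 3 4 1 2 3 4 . . . .
Index 5: author = 2

Answer: cursor 2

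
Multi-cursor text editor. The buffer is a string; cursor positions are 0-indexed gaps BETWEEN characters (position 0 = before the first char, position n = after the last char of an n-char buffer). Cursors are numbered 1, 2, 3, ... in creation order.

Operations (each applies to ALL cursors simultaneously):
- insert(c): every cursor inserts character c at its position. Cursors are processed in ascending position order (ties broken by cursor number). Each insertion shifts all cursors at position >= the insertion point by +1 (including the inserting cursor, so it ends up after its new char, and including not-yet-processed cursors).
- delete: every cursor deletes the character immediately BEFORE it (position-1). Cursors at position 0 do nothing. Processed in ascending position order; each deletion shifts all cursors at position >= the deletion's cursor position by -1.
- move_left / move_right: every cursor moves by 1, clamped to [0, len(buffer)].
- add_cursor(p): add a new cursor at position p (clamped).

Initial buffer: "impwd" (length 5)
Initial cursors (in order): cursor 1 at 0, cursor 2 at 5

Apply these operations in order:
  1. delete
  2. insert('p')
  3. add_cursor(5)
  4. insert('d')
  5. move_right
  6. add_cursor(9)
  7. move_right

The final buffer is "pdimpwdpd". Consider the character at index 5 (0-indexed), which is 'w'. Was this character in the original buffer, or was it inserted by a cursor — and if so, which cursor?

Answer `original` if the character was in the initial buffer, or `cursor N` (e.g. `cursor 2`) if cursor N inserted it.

After op 1 (delete): buffer="impw" (len 4), cursors c1@0 c2@4, authorship ....
After op 2 (insert('p')): buffer="pimpwp" (len 6), cursors c1@1 c2@6, authorship 1....2
After op 3 (add_cursor(5)): buffer="pimpwp" (len 6), cursors c1@1 c3@5 c2@6, authorship 1....2
After op 4 (insert('d')): buffer="pdimpwdpd" (len 9), cursors c1@2 c3@7 c2@9, authorship 11....322
After op 5 (move_right): buffer="pdimpwdpd" (len 9), cursors c1@3 c3@8 c2@9, authorship 11....322
After op 6 (add_cursor(9)): buffer="pdimpwdpd" (len 9), cursors c1@3 c3@8 c2@9 c4@9, authorship 11....322
After op 7 (move_right): buffer="pdimpwdpd" (len 9), cursors c1@4 c2@9 c3@9 c4@9, authorship 11....322
Authorship (.=original, N=cursor N): 1 1 . . . . 3 2 2
Index 5: author = original

Answer: original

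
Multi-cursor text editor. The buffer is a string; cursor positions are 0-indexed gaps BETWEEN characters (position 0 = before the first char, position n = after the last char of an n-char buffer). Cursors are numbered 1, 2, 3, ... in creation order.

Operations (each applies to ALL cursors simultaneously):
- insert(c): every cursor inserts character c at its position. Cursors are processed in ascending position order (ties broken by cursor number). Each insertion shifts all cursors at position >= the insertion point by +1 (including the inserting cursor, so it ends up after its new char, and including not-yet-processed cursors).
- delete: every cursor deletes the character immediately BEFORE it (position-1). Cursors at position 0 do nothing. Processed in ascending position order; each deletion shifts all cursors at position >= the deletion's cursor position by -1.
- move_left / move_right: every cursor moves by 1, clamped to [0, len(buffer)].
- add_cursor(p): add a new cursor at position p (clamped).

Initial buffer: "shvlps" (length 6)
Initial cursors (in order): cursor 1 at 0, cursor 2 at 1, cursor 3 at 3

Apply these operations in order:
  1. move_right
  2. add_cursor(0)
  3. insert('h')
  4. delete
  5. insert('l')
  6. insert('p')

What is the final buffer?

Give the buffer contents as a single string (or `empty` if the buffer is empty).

After op 1 (move_right): buffer="shvlps" (len 6), cursors c1@1 c2@2 c3@4, authorship ......
After op 2 (add_cursor(0)): buffer="shvlps" (len 6), cursors c4@0 c1@1 c2@2 c3@4, authorship ......
After op 3 (insert('h')): buffer="hshhhvlhps" (len 10), cursors c4@1 c1@3 c2@5 c3@8, authorship 4.1.2..3..
After op 4 (delete): buffer="shvlps" (len 6), cursors c4@0 c1@1 c2@2 c3@4, authorship ......
After op 5 (insert('l')): buffer="lslhlvllps" (len 10), cursors c4@1 c1@3 c2@5 c3@8, authorship 4.1.2..3..
After op 6 (insert('p')): buffer="lpslphlpvllpps" (len 14), cursors c4@2 c1@5 c2@8 c3@12, authorship 44.11.22..33..

Answer: lpslphlpvllpps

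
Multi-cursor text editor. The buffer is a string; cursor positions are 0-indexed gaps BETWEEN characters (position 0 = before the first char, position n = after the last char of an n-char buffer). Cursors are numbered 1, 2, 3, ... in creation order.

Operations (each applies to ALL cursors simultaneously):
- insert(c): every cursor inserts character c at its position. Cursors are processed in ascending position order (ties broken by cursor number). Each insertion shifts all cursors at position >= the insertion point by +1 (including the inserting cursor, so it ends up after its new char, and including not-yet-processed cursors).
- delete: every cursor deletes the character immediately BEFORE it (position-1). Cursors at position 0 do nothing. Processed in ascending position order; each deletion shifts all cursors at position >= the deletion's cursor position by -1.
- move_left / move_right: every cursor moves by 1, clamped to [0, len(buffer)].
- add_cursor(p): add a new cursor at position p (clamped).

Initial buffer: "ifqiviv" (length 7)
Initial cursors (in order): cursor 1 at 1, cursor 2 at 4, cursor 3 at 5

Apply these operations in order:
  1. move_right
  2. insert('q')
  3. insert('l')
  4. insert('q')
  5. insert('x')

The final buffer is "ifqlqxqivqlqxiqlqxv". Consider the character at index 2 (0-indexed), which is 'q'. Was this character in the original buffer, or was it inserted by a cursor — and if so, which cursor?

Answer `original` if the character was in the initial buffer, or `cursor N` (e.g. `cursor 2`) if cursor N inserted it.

After op 1 (move_right): buffer="ifqiviv" (len 7), cursors c1@2 c2@5 c3@6, authorship .......
After op 2 (insert('q')): buffer="ifqqivqiqv" (len 10), cursors c1@3 c2@7 c3@9, authorship ..1...2.3.
After op 3 (insert('l')): buffer="ifqlqivqliqlv" (len 13), cursors c1@4 c2@9 c3@12, authorship ..11...22.33.
After op 4 (insert('q')): buffer="ifqlqqivqlqiqlqv" (len 16), cursors c1@5 c2@11 c3@15, authorship ..111...222.333.
After op 5 (insert('x')): buffer="ifqlqxqivqlqxiqlqxv" (len 19), cursors c1@6 c2@13 c3@18, authorship ..1111...2222.3333.
Authorship (.=original, N=cursor N): . . 1 1 1 1 . . . 2 2 2 2 . 3 3 3 3 .
Index 2: author = 1

Answer: cursor 1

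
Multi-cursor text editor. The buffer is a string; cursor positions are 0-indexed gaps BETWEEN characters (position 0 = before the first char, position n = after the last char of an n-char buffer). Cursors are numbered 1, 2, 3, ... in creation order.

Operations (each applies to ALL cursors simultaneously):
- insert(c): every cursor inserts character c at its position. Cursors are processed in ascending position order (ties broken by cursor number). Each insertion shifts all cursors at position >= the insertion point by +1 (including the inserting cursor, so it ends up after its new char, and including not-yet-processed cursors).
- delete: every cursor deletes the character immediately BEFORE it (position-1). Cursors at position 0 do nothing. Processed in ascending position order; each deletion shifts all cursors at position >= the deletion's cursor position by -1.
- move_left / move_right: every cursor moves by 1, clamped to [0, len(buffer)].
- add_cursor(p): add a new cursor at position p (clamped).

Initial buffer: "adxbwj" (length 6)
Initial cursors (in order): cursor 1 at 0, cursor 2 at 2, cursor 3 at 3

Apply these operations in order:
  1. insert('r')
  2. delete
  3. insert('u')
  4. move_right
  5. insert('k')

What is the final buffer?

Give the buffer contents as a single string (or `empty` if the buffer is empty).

After op 1 (insert('r')): buffer="radrxrbwj" (len 9), cursors c1@1 c2@4 c3@6, authorship 1..2.3...
After op 2 (delete): buffer="adxbwj" (len 6), cursors c1@0 c2@2 c3@3, authorship ......
After op 3 (insert('u')): buffer="uaduxubwj" (len 9), cursors c1@1 c2@4 c3@6, authorship 1..2.3...
After op 4 (move_right): buffer="uaduxubwj" (len 9), cursors c1@2 c2@5 c3@7, authorship 1..2.3...
After op 5 (insert('k')): buffer="uakduxkubkwj" (len 12), cursors c1@3 c2@7 c3@10, authorship 1.1.2.23.3..

Answer: uakduxkubkwj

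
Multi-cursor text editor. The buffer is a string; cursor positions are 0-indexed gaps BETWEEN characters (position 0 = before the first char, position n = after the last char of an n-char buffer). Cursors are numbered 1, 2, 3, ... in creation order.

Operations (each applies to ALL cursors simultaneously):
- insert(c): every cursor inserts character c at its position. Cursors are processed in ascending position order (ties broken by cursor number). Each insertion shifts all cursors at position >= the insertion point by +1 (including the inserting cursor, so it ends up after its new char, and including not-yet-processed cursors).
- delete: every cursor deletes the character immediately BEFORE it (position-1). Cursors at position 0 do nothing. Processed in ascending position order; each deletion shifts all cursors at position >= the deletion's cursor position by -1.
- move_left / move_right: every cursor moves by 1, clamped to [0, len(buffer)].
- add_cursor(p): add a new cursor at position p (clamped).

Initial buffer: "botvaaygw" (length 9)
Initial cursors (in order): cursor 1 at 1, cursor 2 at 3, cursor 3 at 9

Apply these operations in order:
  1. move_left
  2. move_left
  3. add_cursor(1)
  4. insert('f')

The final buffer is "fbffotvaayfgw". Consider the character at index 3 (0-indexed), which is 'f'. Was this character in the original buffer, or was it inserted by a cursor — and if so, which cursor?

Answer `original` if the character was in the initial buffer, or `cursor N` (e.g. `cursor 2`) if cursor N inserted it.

Answer: cursor 4

Derivation:
After op 1 (move_left): buffer="botvaaygw" (len 9), cursors c1@0 c2@2 c3@8, authorship .........
After op 2 (move_left): buffer="botvaaygw" (len 9), cursors c1@0 c2@1 c3@7, authorship .........
After op 3 (add_cursor(1)): buffer="botvaaygw" (len 9), cursors c1@0 c2@1 c4@1 c3@7, authorship .........
After op 4 (insert('f')): buffer="fbffotvaayfgw" (len 13), cursors c1@1 c2@4 c4@4 c3@11, authorship 1.24......3..
Authorship (.=original, N=cursor N): 1 . 2 4 . . . . . . 3 . .
Index 3: author = 4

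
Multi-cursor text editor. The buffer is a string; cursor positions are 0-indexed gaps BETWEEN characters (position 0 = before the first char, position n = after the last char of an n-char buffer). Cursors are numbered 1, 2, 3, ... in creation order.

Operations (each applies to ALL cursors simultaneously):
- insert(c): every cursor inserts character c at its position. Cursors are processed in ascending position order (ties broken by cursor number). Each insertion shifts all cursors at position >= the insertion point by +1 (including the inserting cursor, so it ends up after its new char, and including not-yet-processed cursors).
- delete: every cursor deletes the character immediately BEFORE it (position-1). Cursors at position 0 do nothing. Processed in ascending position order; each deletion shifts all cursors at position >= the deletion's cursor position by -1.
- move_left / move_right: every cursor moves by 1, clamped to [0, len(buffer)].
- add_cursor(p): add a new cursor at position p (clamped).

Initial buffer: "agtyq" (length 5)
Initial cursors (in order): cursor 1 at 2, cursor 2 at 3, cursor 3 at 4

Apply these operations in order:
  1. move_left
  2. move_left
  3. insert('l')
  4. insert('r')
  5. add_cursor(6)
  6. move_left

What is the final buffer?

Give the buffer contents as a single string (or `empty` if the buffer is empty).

After op 1 (move_left): buffer="agtyq" (len 5), cursors c1@1 c2@2 c3@3, authorship .....
After op 2 (move_left): buffer="agtyq" (len 5), cursors c1@0 c2@1 c3@2, authorship .....
After op 3 (insert('l')): buffer="lalgltyq" (len 8), cursors c1@1 c2@3 c3@5, authorship 1.2.3...
After op 4 (insert('r')): buffer="lralrglrtyq" (len 11), cursors c1@2 c2@5 c3@8, authorship 11.22.33...
After op 5 (add_cursor(6)): buffer="lralrglrtyq" (len 11), cursors c1@2 c2@5 c4@6 c3@8, authorship 11.22.33...
After op 6 (move_left): buffer="lralrglrtyq" (len 11), cursors c1@1 c2@4 c4@5 c3@7, authorship 11.22.33...

Answer: lralrglrtyq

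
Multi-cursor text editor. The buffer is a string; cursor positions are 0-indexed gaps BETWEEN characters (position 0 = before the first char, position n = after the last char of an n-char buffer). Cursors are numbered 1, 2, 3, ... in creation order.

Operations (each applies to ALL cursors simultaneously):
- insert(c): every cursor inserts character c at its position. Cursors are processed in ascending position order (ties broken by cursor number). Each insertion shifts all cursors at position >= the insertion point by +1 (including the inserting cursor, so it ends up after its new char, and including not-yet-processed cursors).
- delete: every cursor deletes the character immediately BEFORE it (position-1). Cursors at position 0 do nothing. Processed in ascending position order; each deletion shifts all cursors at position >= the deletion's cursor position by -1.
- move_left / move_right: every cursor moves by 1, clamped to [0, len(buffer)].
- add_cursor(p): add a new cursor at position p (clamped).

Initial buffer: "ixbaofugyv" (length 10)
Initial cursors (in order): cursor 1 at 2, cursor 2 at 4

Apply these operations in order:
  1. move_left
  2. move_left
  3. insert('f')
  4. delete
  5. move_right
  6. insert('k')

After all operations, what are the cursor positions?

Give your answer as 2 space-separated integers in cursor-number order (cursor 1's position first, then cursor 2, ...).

Answer: 2 5

Derivation:
After op 1 (move_left): buffer="ixbaofugyv" (len 10), cursors c1@1 c2@3, authorship ..........
After op 2 (move_left): buffer="ixbaofugyv" (len 10), cursors c1@0 c2@2, authorship ..........
After op 3 (insert('f')): buffer="fixfbaofugyv" (len 12), cursors c1@1 c2@4, authorship 1..2........
After op 4 (delete): buffer="ixbaofugyv" (len 10), cursors c1@0 c2@2, authorship ..........
After op 5 (move_right): buffer="ixbaofugyv" (len 10), cursors c1@1 c2@3, authorship ..........
After op 6 (insert('k')): buffer="ikxbkaofugyv" (len 12), cursors c1@2 c2@5, authorship .1..2.......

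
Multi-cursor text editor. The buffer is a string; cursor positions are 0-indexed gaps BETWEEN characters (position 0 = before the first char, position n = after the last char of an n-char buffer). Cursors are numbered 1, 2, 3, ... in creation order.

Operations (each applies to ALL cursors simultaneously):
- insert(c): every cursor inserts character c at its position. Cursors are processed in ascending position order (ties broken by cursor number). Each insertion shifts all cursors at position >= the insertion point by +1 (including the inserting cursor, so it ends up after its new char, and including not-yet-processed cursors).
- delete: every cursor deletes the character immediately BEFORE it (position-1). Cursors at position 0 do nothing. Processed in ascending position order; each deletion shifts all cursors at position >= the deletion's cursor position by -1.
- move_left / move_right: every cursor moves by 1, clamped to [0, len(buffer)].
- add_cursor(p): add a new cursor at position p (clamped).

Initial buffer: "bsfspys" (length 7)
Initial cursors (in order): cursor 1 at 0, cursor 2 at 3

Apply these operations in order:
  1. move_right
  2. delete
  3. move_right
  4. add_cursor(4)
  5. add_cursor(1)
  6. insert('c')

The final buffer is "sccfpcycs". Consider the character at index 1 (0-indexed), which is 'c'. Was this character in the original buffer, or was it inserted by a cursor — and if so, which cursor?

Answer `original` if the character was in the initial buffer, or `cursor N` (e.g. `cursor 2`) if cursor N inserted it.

Answer: cursor 1

Derivation:
After op 1 (move_right): buffer="bsfspys" (len 7), cursors c1@1 c2@4, authorship .......
After op 2 (delete): buffer="sfpys" (len 5), cursors c1@0 c2@2, authorship .....
After op 3 (move_right): buffer="sfpys" (len 5), cursors c1@1 c2@3, authorship .....
After op 4 (add_cursor(4)): buffer="sfpys" (len 5), cursors c1@1 c2@3 c3@4, authorship .....
After op 5 (add_cursor(1)): buffer="sfpys" (len 5), cursors c1@1 c4@1 c2@3 c3@4, authorship .....
After op 6 (insert('c')): buffer="sccfpcycs" (len 9), cursors c1@3 c4@3 c2@6 c3@8, authorship .14..2.3.
Authorship (.=original, N=cursor N): . 1 4 . . 2 . 3 .
Index 1: author = 1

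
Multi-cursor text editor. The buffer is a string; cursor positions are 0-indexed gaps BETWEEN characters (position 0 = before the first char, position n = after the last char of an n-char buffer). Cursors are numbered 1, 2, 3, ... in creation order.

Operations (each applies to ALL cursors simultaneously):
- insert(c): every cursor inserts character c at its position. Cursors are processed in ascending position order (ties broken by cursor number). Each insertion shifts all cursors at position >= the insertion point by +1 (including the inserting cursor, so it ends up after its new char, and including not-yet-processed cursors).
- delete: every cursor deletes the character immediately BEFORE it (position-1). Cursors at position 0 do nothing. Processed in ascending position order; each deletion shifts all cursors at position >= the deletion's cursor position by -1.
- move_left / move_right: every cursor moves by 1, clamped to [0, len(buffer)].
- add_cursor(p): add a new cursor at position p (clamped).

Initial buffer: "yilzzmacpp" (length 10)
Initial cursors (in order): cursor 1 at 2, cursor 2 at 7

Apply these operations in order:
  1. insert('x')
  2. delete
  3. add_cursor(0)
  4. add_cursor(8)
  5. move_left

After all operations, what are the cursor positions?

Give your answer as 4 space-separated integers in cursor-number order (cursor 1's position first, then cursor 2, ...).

After op 1 (insert('x')): buffer="yixlzzmaxcpp" (len 12), cursors c1@3 c2@9, authorship ..1.....2...
After op 2 (delete): buffer="yilzzmacpp" (len 10), cursors c1@2 c2@7, authorship ..........
After op 3 (add_cursor(0)): buffer="yilzzmacpp" (len 10), cursors c3@0 c1@2 c2@7, authorship ..........
After op 4 (add_cursor(8)): buffer="yilzzmacpp" (len 10), cursors c3@0 c1@2 c2@7 c4@8, authorship ..........
After op 5 (move_left): buffer="yilzzmacpp" (len 10), cursors c3@0 c1@1 c2@6 c4@7, authorship ..........

Answer: 1 6 0 7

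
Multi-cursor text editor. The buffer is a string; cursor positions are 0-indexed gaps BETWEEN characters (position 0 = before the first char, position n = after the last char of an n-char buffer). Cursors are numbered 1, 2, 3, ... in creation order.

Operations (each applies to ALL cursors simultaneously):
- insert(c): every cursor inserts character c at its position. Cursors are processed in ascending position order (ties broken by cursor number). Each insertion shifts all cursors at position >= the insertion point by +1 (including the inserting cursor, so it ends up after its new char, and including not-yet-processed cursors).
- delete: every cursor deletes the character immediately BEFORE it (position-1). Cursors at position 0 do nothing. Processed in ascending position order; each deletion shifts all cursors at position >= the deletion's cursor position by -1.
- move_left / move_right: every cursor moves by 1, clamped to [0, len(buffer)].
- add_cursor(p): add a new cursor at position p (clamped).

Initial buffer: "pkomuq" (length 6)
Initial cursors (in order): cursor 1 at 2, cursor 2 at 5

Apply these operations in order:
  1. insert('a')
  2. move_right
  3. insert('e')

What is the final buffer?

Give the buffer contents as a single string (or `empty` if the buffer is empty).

After op 1 (insert('a')): buffer="pkaomuaq" (len 8), cursors c1@3 c2@7, authorship ..1...2.
After op 2 (move_right): buffer="pkaomuaq" (len 8), cursors c1@4 c2@8, authorship ..1...2.
After op 3 (insert('e')): buffer="pkaoemuaqe" (len 10), cursors c1@5 c2@10, authorship ..1.1..2.2

Answer: pkaoemuaqe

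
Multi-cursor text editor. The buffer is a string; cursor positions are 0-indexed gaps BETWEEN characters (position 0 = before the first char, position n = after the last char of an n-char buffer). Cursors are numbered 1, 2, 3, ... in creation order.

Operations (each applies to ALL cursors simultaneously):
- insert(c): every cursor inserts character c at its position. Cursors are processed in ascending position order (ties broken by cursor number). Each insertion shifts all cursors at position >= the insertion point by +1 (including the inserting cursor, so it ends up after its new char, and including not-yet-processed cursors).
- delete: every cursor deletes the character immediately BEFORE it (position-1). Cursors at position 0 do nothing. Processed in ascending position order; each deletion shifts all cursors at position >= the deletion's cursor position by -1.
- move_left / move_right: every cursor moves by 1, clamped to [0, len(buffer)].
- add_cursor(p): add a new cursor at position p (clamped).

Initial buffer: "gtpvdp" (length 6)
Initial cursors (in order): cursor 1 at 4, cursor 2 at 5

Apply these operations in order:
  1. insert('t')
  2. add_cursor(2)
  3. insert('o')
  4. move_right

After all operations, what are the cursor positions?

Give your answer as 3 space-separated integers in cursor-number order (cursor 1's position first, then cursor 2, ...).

Answer: 8 11 4

Derivation:
After op 1 (insert('t')): buffer="gtpvtdtp" (len 8), cursors c1@5 c2@7, authorship ....1.2.
After op 2 (add_cursor(2)): buffer="gtpvtdtp" (len 8), cursors c3@2 c1@5 c2@7, authorship ....1.2.
After op 3 (insert('o')): buffer="gtopvtodtop" (len 11), cursors c3@3 c1@7 c2@10, authorship ..3..11.22.
After op 4 (move_right): buffer="gtopvtodtop" (len 11), cursors c3@4 c1@8 c2@11, authorship ..3..11.22.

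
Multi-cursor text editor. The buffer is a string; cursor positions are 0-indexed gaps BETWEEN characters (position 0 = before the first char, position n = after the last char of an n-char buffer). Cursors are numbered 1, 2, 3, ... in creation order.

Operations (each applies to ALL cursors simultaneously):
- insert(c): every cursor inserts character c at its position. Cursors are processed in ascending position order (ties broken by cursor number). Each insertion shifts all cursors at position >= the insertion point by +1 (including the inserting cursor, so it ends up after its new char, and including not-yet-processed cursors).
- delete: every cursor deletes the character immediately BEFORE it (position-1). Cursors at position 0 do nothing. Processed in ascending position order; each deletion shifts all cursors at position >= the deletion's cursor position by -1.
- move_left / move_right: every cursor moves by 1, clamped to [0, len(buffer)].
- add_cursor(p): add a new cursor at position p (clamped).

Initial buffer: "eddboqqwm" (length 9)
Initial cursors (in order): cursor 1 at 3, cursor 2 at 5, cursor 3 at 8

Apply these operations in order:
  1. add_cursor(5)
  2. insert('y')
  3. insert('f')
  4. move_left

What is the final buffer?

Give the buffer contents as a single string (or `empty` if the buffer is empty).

After op 1 (add_cursor(5)): buffer="eddboqqwm" (len 9), cursors c1@3 c2@5 c4@5 c3@8, authorship .........
After op 2 (insert('y')): buffer="eddyboyyqqwym" (len 13), cursors c1@4 c2@8 c4@8 c3@12, authorship ...1..24...3.
After op 3 (insert('f')): buffer="eddyfboyyffqqwyfm" (len 17), cursors c1@5 c2@11 c4@11 c3@16, authorship ...11..2424...33.
After op 4 (move_left): buffer="eddyfboyyffqqwyfm" (len 17), cursors c1@4 c2@10 c4@10 c3@15, authorship ...11..2424...33.

Answer: eddyfboyyffqqwyfm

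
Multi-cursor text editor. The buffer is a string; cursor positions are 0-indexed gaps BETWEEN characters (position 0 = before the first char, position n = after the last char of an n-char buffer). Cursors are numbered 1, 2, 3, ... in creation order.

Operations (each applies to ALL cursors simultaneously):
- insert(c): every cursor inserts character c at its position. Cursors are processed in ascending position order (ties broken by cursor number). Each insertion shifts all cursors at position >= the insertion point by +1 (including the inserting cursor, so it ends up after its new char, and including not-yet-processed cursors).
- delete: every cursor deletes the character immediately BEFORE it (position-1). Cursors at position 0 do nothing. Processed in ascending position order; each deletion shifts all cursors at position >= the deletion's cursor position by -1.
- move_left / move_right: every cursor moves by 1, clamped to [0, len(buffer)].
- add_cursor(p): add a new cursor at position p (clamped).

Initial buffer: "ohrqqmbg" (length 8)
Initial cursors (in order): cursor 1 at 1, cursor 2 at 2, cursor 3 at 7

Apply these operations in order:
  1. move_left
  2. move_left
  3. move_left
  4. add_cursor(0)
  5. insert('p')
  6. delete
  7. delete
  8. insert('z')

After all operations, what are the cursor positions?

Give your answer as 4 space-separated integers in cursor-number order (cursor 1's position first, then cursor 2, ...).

Answer: 3 3 7 3

Derivation:
After op 1 (move_left): buffer="ohrqqmbg" (len 8), cursors c1@0 c2@1 c3@6, authorship ........
After op 2 (move_left): buffer="ohrqqmbg" (len 8), cursors c1@0 c2@0 c3@5, authorship ........
After op 3 (move_left): buffer="ohrqqmbg" (len 8), cursors c1@0 c2@0 c3@4, authorship ........
After op 4 (add_cursor(0)): buffer="ohrqqmbg" (len 8), cursors c1@0 c2@0 c4@0 c3@4, authorship ........
After op 5 (insert('p')): buffer="pppohrqpqmbg" (len 12), cursors c1@3 c2@3 c4@3 c3@8, authorship 124....3....
After op 6 (delete): buffer="ohrqqmbg" (len 8), cursors c1@0 c2@0 c4@0 c3@4, authorship ........
After op 7 (delete): buffer="ohrqmbg" (len 7), cursors c1@0 c2@0 c4@0 c3@3, authorship .......
After op 8 (insert('z')): buffer="zzzohrzqmbg" (len 11), cursors c1@3 c2@3 c4@3 c3@7, authorship 124...3....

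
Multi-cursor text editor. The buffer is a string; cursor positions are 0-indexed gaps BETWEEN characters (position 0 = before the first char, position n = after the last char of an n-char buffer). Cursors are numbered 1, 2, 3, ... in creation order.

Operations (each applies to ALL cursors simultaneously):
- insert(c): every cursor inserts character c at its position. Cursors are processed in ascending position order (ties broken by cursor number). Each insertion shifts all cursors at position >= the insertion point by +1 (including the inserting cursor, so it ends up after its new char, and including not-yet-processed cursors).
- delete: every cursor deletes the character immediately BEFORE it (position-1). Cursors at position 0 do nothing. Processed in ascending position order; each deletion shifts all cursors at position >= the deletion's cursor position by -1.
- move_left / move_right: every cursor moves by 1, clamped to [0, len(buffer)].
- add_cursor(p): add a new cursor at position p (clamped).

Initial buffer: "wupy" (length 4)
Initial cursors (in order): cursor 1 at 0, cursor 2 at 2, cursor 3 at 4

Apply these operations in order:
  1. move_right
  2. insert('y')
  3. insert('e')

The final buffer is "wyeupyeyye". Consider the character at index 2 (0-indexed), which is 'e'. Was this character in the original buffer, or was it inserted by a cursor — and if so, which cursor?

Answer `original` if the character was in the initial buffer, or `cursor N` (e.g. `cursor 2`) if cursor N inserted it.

Answer: cursor 1

Derivation:
After op 1 (move_right): buffer="wupy" (len 4), cursors c1@1 c2@3 c3@4, authorship ....
After op 2 (insert('y')): buffer="wyupyyy" (len 7), cursors c1@2 c2@5 c3@7, authorship .1..2.3
After op 3 (insert('e')): buffer="wyeupyeyye" (len 10), cursors c1@3 c2@7 c3@10, authorship .11..22.33
Authorship (.=original, N=cursor N): . 1 1 . . 2 2 . 3 3
Index 2: author = 1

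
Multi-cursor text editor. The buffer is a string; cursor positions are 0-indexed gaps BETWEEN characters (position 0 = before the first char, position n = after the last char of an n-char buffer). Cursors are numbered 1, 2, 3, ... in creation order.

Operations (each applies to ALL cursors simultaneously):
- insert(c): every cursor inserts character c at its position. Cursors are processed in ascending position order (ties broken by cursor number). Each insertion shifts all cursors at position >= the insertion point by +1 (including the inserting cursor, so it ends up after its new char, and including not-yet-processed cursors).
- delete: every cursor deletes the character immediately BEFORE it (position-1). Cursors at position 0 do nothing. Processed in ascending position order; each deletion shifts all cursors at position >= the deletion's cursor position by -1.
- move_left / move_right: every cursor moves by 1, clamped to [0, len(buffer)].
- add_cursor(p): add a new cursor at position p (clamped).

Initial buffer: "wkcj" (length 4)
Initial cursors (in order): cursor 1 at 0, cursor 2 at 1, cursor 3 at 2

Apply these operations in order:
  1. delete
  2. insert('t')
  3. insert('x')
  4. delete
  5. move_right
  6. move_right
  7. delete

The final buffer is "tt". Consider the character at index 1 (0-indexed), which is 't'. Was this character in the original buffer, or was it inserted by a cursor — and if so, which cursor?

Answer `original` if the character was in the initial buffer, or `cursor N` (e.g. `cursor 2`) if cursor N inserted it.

Answer: cursor 2

Derivation:
After op 1 (delete): buffer="cj" (len 2), cursors c1@0 c2@0 c3@0, authorship ..
After op 2 (insert('t')): buffer="tttcj" (len 5), cursors c1@3 c2@3 c3@3, authorship 123..
After op 3 (insert('x')): buffer="tttxxxcj" (len 8), cursors c1@6 c2@6 c3@6, authorship 123123..
After op 4 (delete): buffer="tttcj" (len 5), cursors c1@3 c2@3 c3@3, authorship 123..
After op 5 (move_right): buffer="tttcj" (len 5), cursors c1@4 c2@4 c3@4, authorship 123..
After op 6 (move_right): buffer="tttcj" (len 5), cursors c1@5 c2@5 c3@5, authorship 123..
After op 7 (delete): buffer="tt" (len 2), cursors c1@2 c2@2 c3@2, authorship 12
Authorship (.=original, N=cursor N): 1 2
Index 1: author = 2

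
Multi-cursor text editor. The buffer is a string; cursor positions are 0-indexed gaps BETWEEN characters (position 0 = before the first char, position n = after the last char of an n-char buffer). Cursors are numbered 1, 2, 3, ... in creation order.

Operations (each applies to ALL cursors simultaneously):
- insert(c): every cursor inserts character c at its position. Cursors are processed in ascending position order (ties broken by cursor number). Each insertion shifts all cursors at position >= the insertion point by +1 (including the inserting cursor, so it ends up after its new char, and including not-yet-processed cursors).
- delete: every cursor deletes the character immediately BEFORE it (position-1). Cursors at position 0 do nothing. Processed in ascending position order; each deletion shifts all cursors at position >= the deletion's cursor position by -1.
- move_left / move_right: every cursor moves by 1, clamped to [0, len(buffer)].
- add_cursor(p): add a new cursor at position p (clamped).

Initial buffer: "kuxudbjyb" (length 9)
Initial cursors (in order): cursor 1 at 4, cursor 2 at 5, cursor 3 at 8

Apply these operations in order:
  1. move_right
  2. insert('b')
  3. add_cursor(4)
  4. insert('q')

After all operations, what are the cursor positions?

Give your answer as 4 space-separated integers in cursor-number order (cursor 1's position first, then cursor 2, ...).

After op 1 (move_right): buffer="kuxudbjyb" (len 9), cursors c1@5 c2@6 c3@9, authorship .........
After op 2 (insert('b')): buffer="kuxudbbbjybb" (len 12), cursors c1@6 c2@8 c3@12, authorship .....1.2...3
After op 3 (add_cursor(4)): buffer="kuxudbbbjybb" (len 12), cursors c4@4 c1@6 c2@8 c3@12, authorship .....1.2...3
After op 4 (insert('q')): buffer="kuxuqdbqbbqjybbq" (len 16), cursors c4@5 c1@8 c2@11 c3@16, authorship ....4.11.22...33

Answer: 8 11 16 5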